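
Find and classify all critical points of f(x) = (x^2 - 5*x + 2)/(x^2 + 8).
f'(x) = (5*x^2 + 12*x - 40)/(x^4 + 16*x^2 + 64)

Solve f'(x) = 0:
  f'(x) = (5*x^2 + 12*x - 40)/(x^2 + 8)^2; the denominator is positive wherever f is defined, so f'(x) = 0 ⇔ 5*x^2 + 12*x - 40 = 0.
  5*x^2 + 12*x - 40 = 0 has no rational roots; quadratic formula: x = (-12 ± √944)/10.
  ⇒ x = -2*sqrt(59)/5 - 6/5 ≈ -4.2725, -6/5 + 2*sqrt(59)/5 ≈ 1.8725

f''(x) = 2*(-5*x^3 - 18*x^2 + 120*x + 48)/(x^6 + 24*x^4 + 192*x^2 + 512)
Second-derivative test at each critical point:
  f''(-4.2725) = -0.0446 < 0 → local maximum
  f''(1.8725) = 0.2321 > 0 → local minimum

Critical points: x = -2*sqrt(59)/5 - 6/5 ≈ -4.2725 (local maximum); x = -6/5 + 2*sqrt(59)/5 ≈ 1.8725 (local minimum)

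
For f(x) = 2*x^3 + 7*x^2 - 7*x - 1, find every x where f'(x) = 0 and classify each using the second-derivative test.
f'(x) = 6*x^2 + 14*x - 7

Solve f'(x) = 0:
  6*x^2 + 14*x - 7 = 0 has no rational roots; quadratic formula: x = (-14 ± √364)/12.
  ⇒ x = -sqrt(91)/6 - 7/6 ≈ -2.7566, -7/6 + sqrt(91)/6 ≈ 0.4232

f''(x) = 12*x + 14
Second-derivative test at each critical point:
  f''(-2.7566) = -19.0788 < 0 → local maximum
  f''(0.4232) = 19.0788 > 0 → local minimum

Critical points: x = -sqrt(91)/6 - 7/6 ≈ -2.7566 (local maximum); x = -7/6 + sqrt(91)/6 ≈ 0.4232 (local minimum)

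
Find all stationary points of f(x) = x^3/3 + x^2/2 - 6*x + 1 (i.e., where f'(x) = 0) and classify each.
f'(x) = x^2 + x - 6

Solve f'(x) = 0:
  Factor: x^2 + x - 6 = (x - 2)*(x + 3) = 0.
  ⇒ x = -3, 2

f''(x) = 2*x + 1
Second-derivative test at each critical point:
  f''(-3) = -5 < 0 → local maximum
  f''(2) = 5 > 0 → local minimum

Critical points: x = -3 (local maximum); x = 2 (local minimum)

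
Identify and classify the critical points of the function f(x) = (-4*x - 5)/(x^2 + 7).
f'(x) = 2*(2*x^2 + 5*x - 14)/(x^4 + 14*x^2 + 49)

Solve f'(x) = 0:
  f'(x) = 2*(2*x^2 + 5*x - 14)/(x^2 + 7)^2; the denominator is positive wherever f is defined, so f'(x) = 0 ⇔ 4*x^2 + 10*x - 28 = 0.
  Factor: 4*x^2 + 10*x - 28 = 2*(2*x^2 + 5*x - 14); 2*x^2 + 5*x - 14 = 0 has no rational roots; quadratic formula: x = (-5 ± √137)/4.
  ⇒ x = -sqrt(137)/4 - 5/4 ≈ -4.1762, -5/4 + sqrt(137)/4 ≈ 1.6762

f''(x) = 2*(-4*x^2*(4*x + 5) + (12*x + 5)*(x^2 + 7))/(x^2 + 7)^3
Second-derivative test at each critical point:
  f''(-4.1762) = -0.0392 < 0 → local maximum
  f''(1.6762) = 0.2433 > 0 → local minimum

Critical points: x = -sqrt(137)/4 - 5/4 ≈ -4.1762 (local maximum); x = -5/4 + sqrt(137)/4 ≈ 1.6762 (local minimum)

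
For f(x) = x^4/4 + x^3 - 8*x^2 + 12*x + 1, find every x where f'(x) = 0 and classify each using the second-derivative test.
f'(x) = x^3 + 3*x^2 - 16*x + 12

Solve f'(x) = 0:
  Factor: x^3 + 3*x^2 - 16*x + 12 = (x - 2)*(x - 1)*(x + 6) = 0.
  ⇒ x = -6, 1, 2

f''(x) = 3*x^2 + 6*x - 16
Second-derivative test at each critical point:
  f''(-6) = 56 > 0 → local minimum
  f''(1) = -7 < 0 → local maximum
  f''(2) = 8 > 0 → local minimum

Critical points: x = -6 (local minimum); x = 1 (local maximum); x = 2 (local minimum)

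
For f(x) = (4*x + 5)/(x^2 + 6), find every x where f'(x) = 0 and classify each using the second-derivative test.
f'(x) = 2*(-2*x^2 - 5*x + 12)/(x^4 + 12*x^2 + 36)

Solve f'(x) = 0:
  f'(x) = -2*(x + 4)*(2*x - 3)/(x^2 + 6)^2; the denominator is positive wherever f is defined, so f'(x) = 0 ⇔ -4*x^2 - 10*x + 24 = 0.
  Factor: -4*x^2 - 10*x + 24 = -2*(x + 4)*(2*x - 3) = 0.
  ⇒ x = -4, 3/2

f''(x) = 2*(4*x^2*(4*x + 5) - (12*x + 5)*(x^2 + 6))/(x^2 + 6)^3
Second-derivative test at each critical point:
  f''(-4) = 1/22 > 0 → local minimum
  f''(3/2) = -32/99 < 0 → local maximum

Critical points: x = -4 (local minimum); x = 3/2 (local maximum)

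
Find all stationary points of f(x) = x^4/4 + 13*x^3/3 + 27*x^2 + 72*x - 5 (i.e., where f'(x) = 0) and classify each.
f'(x) = x^3 + 13*x^2 + 54*x + 72

Solve f'(x) = 0:
  Factor: x^3 + 13*x^2 + 54*x + 72 = (x + 3)*(x + 4)*(x + 6) = 0.
  ⇒ x = -6, -4, -3

f''(x) = 3*x^2 + 26*x + 54
Second-derivative test at each critical point:
  f''(-6) = 6 > 0 → local minimum
  f''(-4) = -2 < 0 → local maximum
  f''(-3) = 3 > 0 → local minimum

Critical points: x = -6 (local minimum); x = -4 (local maximum); x = -3 (local minimum)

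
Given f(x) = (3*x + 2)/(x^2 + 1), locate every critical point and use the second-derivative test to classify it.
f'(x) = (-3*x^2 - 4*x + 3)/(x^4 + 2*x^2 + 1)

Solve f'(x) = 0:
  f'(x) = -(3*x^2 + 4*x - 3)/(x^2 + 1)^2; the denominator is positive wherever f is defined, so f'(x) = 0 ⇔ -3*x^2 - 4*x + 3 = 0.
  3*x^2 + 4*x - 3 = 0 has no rational roots; quadratic formula: x = (-4 ± √52)/6.
  ⇒ x = -sqrt(13)/3 - 2/3 ≈ -1.8685, -2/3 + sqrt(13)/3 ≈ 0.5352

f''(x) = 2*(4*x^2*(3*x + 2) - (9*x + 2)*(x^2 + 1))/(x^2 + 1)^3
Second-derivative test at each critical point:
  f''(-1.8685) = 0.3575 > 0 → local minimum
  f''(0.5352) = -4.3575 < 0 → local maximum

Critical points: x = -sqrt(13)/3 - 2/3 ≈ -1.8685 (local minimum); x = -2/3 + sqrt(13)/3 ≈ 0.5352 (local maximum)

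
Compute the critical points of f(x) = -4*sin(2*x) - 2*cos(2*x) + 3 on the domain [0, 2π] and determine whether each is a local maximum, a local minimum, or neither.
f'(x) = 4*sin(2*x) - 8*cos(2*x)

Solve f'(x) = 0 on [0, 2π]:
  f'(x) = 0 ⇔ -4*cos(2*x) = -2*sin(2*x) ⇔ tan(2*x) = 2, i.e. 2*x = arctan(2) + nπ; keep the solutions lying in [0, 2π].
  ⇒ x = atan(2)/2 ≈ 0.5536, atan(2)/2 + pi/2 ≈ 2.1244, atan(2)/2 + pi ≈ 3.6952, atan(2)/2 + 3*pi/2 ≈ 5.2660

f''(x) = 16*sin(2*x) + 8*cos(2*x)
Second-derivative test at each critical point:
  f''(0.5536) = 17.8885 > 0 → local minimum
  f''(2.1244) = -17.8885 < 0 → local maximum
  f''(3.6952) = 17.8885 > 0 → local minimum
  f''(5.2660) = -17.8885 < 0 → local maximum

Critical points: x = atan(2)/2 ≈ 0.5536 (local minimum); x = atan(2)/2 + pi/2 ≈ 2.1244 (local maximum); x = atan(2)/2 + pi ≈ 3.6952 (local minimum); x = atan(2)/2 + 3*pi/2 ≈ 5.2660 (local maximum)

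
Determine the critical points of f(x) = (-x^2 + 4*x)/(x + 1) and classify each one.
f'(x) = (-x^2 - 2*x + 4)/(x^2 + 2*x + 1)

Solve f'(x) = 0:
  f'(x) = -(x^2 + 2*x - 4)/(x + 1)^2; the denominator is positive wherever f is defined, so f'(x) = 0 ⇔ -x^2 - 2*x + 4 = 0.
  x^2 + 2*x - 4 = 0 has no rational roots; quadratic formula: x = (-2 ± √20)/2.
  ⇒ x = -sqrt(5) - 1 ≈ -3.2361, -1 + sqrt(5) ≈ 1.2361

f''(x) = -10/(x^3 + 3*x^2 + 3*x + 1)
Second-derivative test at each critical point:
  f''(-3.2361) = 0.8944 > 0 → local minimum
  f''(1.2361) = -0.8944 < 0 → local maximum

Critical points: x = -sqrt(5) - 1 ≈ -3.2361 (local minimum); x = -1 + sqrt(5) ≈ 1.2361 (local maximum)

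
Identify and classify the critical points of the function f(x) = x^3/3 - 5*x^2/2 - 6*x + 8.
f'(x) = x^2 - 5*x - 6

Solve f'(x) = 0:
  Factor: x^2 - 5*x - 6 = (x - 6)*(x + 1) = 0.
  ⇒ x = -1, 6

f''(x) = 2*x - 5
Second-derivative test at each critical point:
  f''(-1) = -7 < 0 → local maximum
  f''(6) = 7 > 0 → local minimum

Critical points: x = -1 (local maximum); x = 6 (local minimum)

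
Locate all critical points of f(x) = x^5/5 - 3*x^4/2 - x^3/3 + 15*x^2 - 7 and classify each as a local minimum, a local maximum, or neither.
f'(x) = x*(x^3 - 6*x^2 - x + 30)

Solve f'(x) = 0:
  Factor: x^4 - 6*x^3 - x^2 + 30*x = x*(x - 5)*(x - 3)*(x + 2) = 0.
  ⇒ x = -2, 0, 3, 5

f''(x) = 4*x^3 - 18*x^2 - 2*x + 30
Second-derivative test at each critical point:
  f''(-2) = -70 < 0 → local maximum
  f''(0) = 30 > 0 → local minimum
  f''(3) = -30 < 0 → local maximum
  f''(5) = 70 > 0 → local minimum

Critical points: x = -2 (local maximum); x = 0 (local minimum); x = 3 (local maximum); x = 5 (local minimum)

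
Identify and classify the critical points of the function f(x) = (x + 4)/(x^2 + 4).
f'(x) = (x^2 - 2*x*(x + 4) + 4)/(x^2 + 4)^2

Solve f'(x) = 0:
  f'(x) = -(x^2 + 8*x - 4)/(x^2 + 4)^2; the denominator is positive wherever f is defined, so f'(x) = 0 ⇔ -x^2 - 8*x + 4 = 0.
  x^2 + 8*x - 4 = 0 has no rational roots; quadratic formula: x = (-8 ± √80)/2.
  ⇒ x = -2*sqrt(5) - 4 ≈ -8.4721, -4 + 2*sqrt(5) ≈ 0.4721

f''(x) = 2*(4*x^2*(x + 4) - (3*x + 4)*(x^2 + 4))/(x^2 + 4)^3
Second-derivative test at each critical point:
  f''(-8.4721) = 0.0016 > 0 → local minimum
  f''(0.4721) = -0.5016 < 0 → local maximum

Critical points: x = -2*sqrt(5) - 4 ≈ -8.4721 (local minimum); x = -4 + 2*sqrt(5) ≈ 0.4721 (local maximum)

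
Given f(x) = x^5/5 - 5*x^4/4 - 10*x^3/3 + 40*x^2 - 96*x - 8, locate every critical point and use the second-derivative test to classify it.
f'(x) = x^4 - 5*x^3 - 10*x^2 + 80*x - 96

Solve f'(x) = 0:
  Factor: x^4 - 5*x^3 - 10*x^2 + 80*x - 96 = (x - 4)*(x - 3)*(x - 2)*(x + 4) = 0.
  ⇒ x = -4, 2, 3, 4

f''(x) = 4*x^3 - 15*x^2 - 20*x + 80
Second-derivative test at each critical point:
  f''(-4) = -336 < 0 → local maximum
  f''(2) = 12 > 0 → local minimum
  f''(3) = -7 < 0 → local maximum
  f''(4) = 16 > 0 → local minimum

Critical points: x = -4 (local maximum); x = 2 (local minimum); x = 3 (local maximum); x = 4 (local minimum)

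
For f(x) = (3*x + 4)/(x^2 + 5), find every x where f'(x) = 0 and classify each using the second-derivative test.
f'(x) = (-3*x^2 - 8*x + 15)/(x^4 + 10*x^2 + 25)

Solve f'(x) = 0:
  f'(x) = -(3*x^2 + 8*x - 15)/(x^2 + 5)^2; the denominator is positive wherever f is defined, so f'(x) = 0 ⇔ -3*x^2 - 8*x + 15 = 0.
  3*x^2 + 8*x - 15 = 0 has no rational roots; quadratic formula: x = (-8 ± √244)/6.
  ⇒ x = -sqrt(61)/3 - 4/3 ≈ -3.9367, -4/3 + sqrt(61)/3 ≈ 1.2701

f''(x) = 2*(4*x^2*(3*x + 4) - (9*x + 4)*(x^2 + 5))/(x^2 + 5)^3
Second-derivative test at each critical point:
  f''(-3.9367) = 0.0372 > 0 → local minimum
  f''(1.2701) = -0.3572 < 0 → local maximum

Critical points: x = -sqrt(61)/3 - 4/3 ≈ -3.9367 (local minimum); x = -4/3 + sqrt(61)/3 ≈ 1.2701 (local maximum)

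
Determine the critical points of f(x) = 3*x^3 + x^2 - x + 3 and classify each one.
f'(x) = 9*x^2 + 2*x - 1

Solve f'(x) = 0:
  9*x^2 + 2*x - 1 = 0 has no rational roots; quadratic formula: x = (-2 ± √40)/18.
  ⇒ x = -sqrt(10)/9 - 1/9 ≈ -0.4625, -1/9 + sqrt(10)/9 ≈ 0.2403

f''(x) = 18*x + 2
Second-derivative test at each critical point:
  f''(-0.4625) = -6.3246 < 0 → local maximum
  f''(0.2403) = 6.3246 > 0 → local minimum

Critical points: x = -sqrt(10)/9 - 1/9 ≈ -0.4625 (local maximum); x = -1/9 + sqrt(10)/9 ≈ 0.2403 (local minimum)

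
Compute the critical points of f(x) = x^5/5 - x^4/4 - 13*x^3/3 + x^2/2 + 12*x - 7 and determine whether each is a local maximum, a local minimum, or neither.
f'(x) = x^4 - x^3 - 13*x^2 + x + 12

Solve f'(x) = 0:
  Factor: x^4 - x^3 - 13*x^2 + x + 12 = (x - 4)*(x - 1)*(x + 1)*(x + 3) = 0.
  ⇒ x = -3, -1, 1, 4

f''(x) = 4*x^3 - 3*x^2 - 26*x + 1
Second-derivative test at each critical point:
  f''(-3) = -56 < 0 → local maximum
  f''(-1) = 20 > 0 → local minimum
  f''(1) = -24 < 0 → local maximum
  f''(4) = 105 > 0 → local minimum

Critical points: x = -3 (local maximum); x = -1 (local minimum); x = 1 (local maximum); x = 4 (local minimum)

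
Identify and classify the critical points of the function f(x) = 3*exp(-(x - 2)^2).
f'(x) = 6*(2 - x)*exp(-(x - 2)^2)

Solve f'(x) = 0:
  f'(x) = (12 - 6*x)·exp(-(x - 2)^2) and exp(-(x - 2)^2) > 0 for every x, so f'(x) = 0 ⇔ 12 - 6*x = 0.
  Factor: 12 - 6*x = -6*(x - 2) = 0.
  ⇒ x = 2

f''(x) = 6*(2*(x - 2)^2 - 1)*exp(-(x - 2)^2)
Second-derivative test at each critical point:
  f''(2) = -6 < 0 → local maximum

Critical points: x = 2 (local maximum)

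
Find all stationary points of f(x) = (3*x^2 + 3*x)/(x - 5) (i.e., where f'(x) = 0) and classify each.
f'(x) = 3*(x^2 - 10*x - 5)/(x^2 - 10*x + 25)

Solve f'(x) = 0:
  f'(x) = 3*(x^2 - 10*x - 5)/(x - 5)^2; the denominator is positive wherever f is defined, so f'(x) = 0 ⇔ 3*x^2 - 30*x - 15 = 0.
  Factor: 3*x^2 - 30*x - 15 = 3*(x^2 - 10*x - 5); x^2 - 10*x - 5 = 0 has no rational roots; quadratic formula: x = (10 ± √120)/2.
  ⇒ x = 5 - sqrt(30) ≈ -0.4772, 5 + sqrt(30) ≈ 10.4772

f''(x) = 180/(x^3 - 15*x^2 + 75*x - 125)
Second-derivative test at each critical point:
  f''(-0.4772) = -1.0954 < 0 → local maximum
  f''(10.4772) = 1.0954 > 0 → local minimum

Critical points: x = 5 - sqrt(30) ≈ -0.4772 (local maximum); x = 5 + sqrt(30) ≈ 10.4772 (local minimum)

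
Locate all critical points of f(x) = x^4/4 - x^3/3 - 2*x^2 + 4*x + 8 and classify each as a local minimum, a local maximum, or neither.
f'(x) = x^3 - x^2 - 4*x + 4

Solve f'(x) = 0:
  Factor: x^3 - x^2 - 4*x + 4 = (x - 2)*(x - 1)*(x + 2) = 0.
  ⇒ x = -2, 1, 2

f''(x) = 3*x^2 - 2*x - 4
Second-derivative test at each critical point:
  f''(-2) = 12 > 0 → local minimum
  f''(1) = -3 < 0 → local maximum
  f''(2) = 4 > 0 → local minimum

Critical points: x = -2 (local minimum); x = 1 (local maximum); x = 2 (local minimum)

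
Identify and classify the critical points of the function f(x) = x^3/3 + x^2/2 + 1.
f'(x) = x*(x + 1)

Solve f'(x) = 0:
  Factor: x^2 + x = x*(x + 1) = 0.
  ⇒ x = -1, 0

f''(x) = 2*x + 1
Second-derivative test at each critical point:
  f''(-1) = -1 < 0 → local maximum
  f''(0) = 1 > 0 → local minimum

Critical points: x = -1 (local maximum); x = 0 (local minimum)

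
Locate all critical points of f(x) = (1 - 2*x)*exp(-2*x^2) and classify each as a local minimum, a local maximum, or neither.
f'(x) = 2*(2*x*(2*x - 1) - 1)*exp(-2*x^2)

Solve f'(x) = 0:
  f'(x) = (8*x^2 - 4*x - 2)·exp(-2*x^2) and exp(-2*x^2) > 0 for every x, so f'(x) = 0 ⇔ 8*x^2 - 4*x - 2 = 0.
  Factor: 8*x^2 - 4*x - 2 = 2*(4*x^2 - 2*x - 1); 4*x^2 - 2*x - 1 = 0 has no rational roots; quadratic formula: x = (2 ± √20)/8.
  ⇒ x = 1/4 - sqrt(5)/4 ≈ -0.3090, 1/4 + sqrt(5)/4 ≈ 0.8090

f''(x) = 4*(4*x^2*(1 - 2*x) + 6*x - 1)*exp(-2*x^2)
Second-derivative test at each critical point:
  f''(-0.3090) = -7.3893 < 0 → local maximum
  f''(0.8090) = 2.4157 > 0 → local minimum

Critical points: x = 1/4 - sqrt(5)/4 ≈ -0.3090 (local maximum); x = 1/4 + sqrt(5)/4 ≈ 0.8090 (local minimum)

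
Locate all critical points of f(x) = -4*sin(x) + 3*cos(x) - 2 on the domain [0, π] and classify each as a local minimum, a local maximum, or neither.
f'(x) = -3*sin(x) - 4*cos(x)

Solve f'(x) = 0 on [0, π]:
  f'(x) = 0 ⇔ -4*cos(x) = 3*sin(x) ⇔ tan(x) = -4/3, i.e. x = arctan(-4/3) + nπ; keep the solutions lying in [0, π].
  ⇒ x = pi - atan(4/3) ≈ 2.2143

f''(x) = 4*sin(x) - 3*cos(x)
Second-derivative test at each critical point:
  f''(2.2143) = 5 > 0 → local minimum

Critical points: x = pi - atan(4/3) ≈ 2.2143 (local minimum)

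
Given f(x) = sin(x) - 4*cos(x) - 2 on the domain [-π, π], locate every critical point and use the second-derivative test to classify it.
f'(x) = 4*sin(x) + cos(x)

Solve f'(x) = 0 on [-π, π]:
  f'(x) = 0 ⇔ cos(x) = -4*sin(x) ⇔ tan(x) = -1/4, i.e. x = arctan(-1/4) + nπ; keep the solutions lying in [-π, π].
  ⇒ x = -atan(1/4) ≈ -0.2450, pi - atan(1/4) ≈ 2.8966

f''(x) = -sin(x) + 4*cos(x)
Second-derivative test at each critical point:
  f''(-0.2450) = 4.1231 > 0 → local minimum
  f''(2.8966) = -4.1231 < 0 → local maximum

Critical points: x = -atan(1/4) ≈ -0.2450 (local minimum); x = pi - atan(1/4) ≈ 2.8966 (local maximum)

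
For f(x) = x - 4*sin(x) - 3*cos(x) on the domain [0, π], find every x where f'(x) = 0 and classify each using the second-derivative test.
f'(x) = 3*sin(x) - 4*cos(x) + 1

Solve f'(x) = 0 on [0, π]:
  f'(x) = 0 ⇔ 3*sin(x) - 4*cos(x) = -1. Write the left side as R·cos(x + φ) with R = √((-4)² + (-3)²) = 5, cos φ = -4/5, sin φ = -3/5; then cos(x + φ) = -1/5. Solve for x and keep the solutions lying in [0, π].
  ⇒ x = atan((-3 + 8*sqrt(6))/(4 + 6*sqrt(6))) ≈ 0.7259

f''(x) = 4*sin(x) + 3*cos(x)
Second-derivative test at each critical point:
  f''(0.7259) = 4.8990 > 0 → local minimum

Critical points: x = atan((-3 + 8*sqrt(6))/(4 + 6*sqrt(6))) ≈ 0.7259 (local minimum)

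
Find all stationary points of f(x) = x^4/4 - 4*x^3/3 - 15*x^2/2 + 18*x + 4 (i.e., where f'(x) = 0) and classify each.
f'(x) = x^3 - 4*x^2 - 15*x + 18

Solve f'(x) = 0:
  Factor: x^3 - 4*x^2 - 15*x + 18 = (x - 6)*(x - 1)*(x + 3) = 0.
  ⇒ x = -3, 1, 6

f''(x) = 3*x^2 - 8*x - 15
Second-derivative test at each critical point:
  f''(-3) = 36 > 0 → local minimum
  f''(1) = -20 < 0 → local maximum
  f''(6) = 45 > 0 → local minimum

Critical points: x = -3 (local minimum); x = 1 (local maximum); x = 6 (local minimum)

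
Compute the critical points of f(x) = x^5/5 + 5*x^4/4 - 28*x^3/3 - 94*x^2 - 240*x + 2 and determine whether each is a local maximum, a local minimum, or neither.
f'(x) = x^4 + 5*x^3 - 28*x^2 - 188*x - 240

Solve f'(x) = 0:
  Factor: x^4 + 5*x^3 - 28*x^2 - 188*x - 240 = (x - 6)*(x + 2)*(x + 4)*(x + 5) = 0.
  ⇒ x = -5, -4, -2, 6

f''(x) = 4*x^3 + 15*x^2 - 56*x - 188
Second-derivative test at each critical point:
  f''(-5) = -33 < 0 → local maximum
  f''(-4) = 20 > 0 → local minimum
  f''(-2) = -48 < 0 → local maximum
  f''(6) = 880 > 0 → local minimum

Critical points: x = -5 (local maximum); x = -4 (local minimum); x = -2 (local maximum); x = 6 (local minimum)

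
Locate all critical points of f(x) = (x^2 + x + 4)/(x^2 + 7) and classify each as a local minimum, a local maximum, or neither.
f'(x) = (-x^2 + 6*x + 7)/(x^4 + 14*x^2 + 49)

Solve f'(x) = 0:
  f'(x) = -(x - 7)*(x + 1)/(x^2 + 7)^2; the denominator is positive wherever f is defined, so f'(x) = 0 ⇔ -x^2 + 6*x + 7 = 0.
  Factor: -x^2 + 6*x + 7 = -(x - 7)*(x + 1) = 0.
  ⇒ x = -1, 7

f''(x) = 2*(x^3 - 9*x^2 - 21*x + 21)/(x^6 + 21*x^4 + 147*x^2 + 343)
Second-derivative test at each critical point:
  f''(-1) = 1/8 > 0 → local minimum
  f''(7) = -1/392 < 0 → local maximum

Critical points: x = -1 (local minimum); x = 7 (local maximum)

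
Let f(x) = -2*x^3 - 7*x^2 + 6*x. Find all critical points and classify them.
f'(x) = -6*x^2 - 14*x + 6

Solve f'(x) = 0:
  Factor: -6*x^2 - 14*x + 6 = -2*(3*x^2 + 7*x - 3); 3*x^2 + 7*x - 3 = 0 has no rational roots; quadratic formula: x = (-7 ± √85)/6.
  ⇒ x = -sqrt(85)/6 - 7/6 ≈ -2.7033, -7/6 + sqrt(85)/6 ≈ 0.3699

f''(x) = -12*x - 14
Second-derivative test at each critical point:
  f''(-2.7033) = 18.4391 > 0 → local minimum
  f''(0.3699) = -18.4391 < 0 → local maximum

Critical points: x = -sqrt(85)/6 - 7/6 ≈ -2.7033 (local minimum); x = -7/6 + sqrt(85)/6 ≈ 0.3699 (local maximum)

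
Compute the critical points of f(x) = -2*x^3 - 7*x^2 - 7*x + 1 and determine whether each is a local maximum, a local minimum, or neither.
f'(x) = -6*x^2 - 14*x - 7

Solve f'(x) = 0:
  6*x^2 + 14*x + 7 = 0 has no rational roots; quadratic formula: x = (-14 ± √28)/12.
  ⇒ x = -7/6 - sqrt(7)/6 ≈ -1.6076, -7/6 + sqrt(7)/6 ≈ -0.7257

f''(x) = -12*x - 14
Second-derivative test at each critical point:
  f''(-1.6076) = 5.2915 > 0 → local minimum
  f''(-0.7257) = -5.2915 < 0 → local maximum

Critical points: x = -7/6 - sqrt(7)/6 ≈ -1.6076 (local minimum); x = -7/6 + sqrt(7)/6 ≈ -0.7257 (local maximum)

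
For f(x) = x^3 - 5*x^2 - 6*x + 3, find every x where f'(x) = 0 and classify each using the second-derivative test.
f'(x) = 3*x^2 - 10*x - 6

Solve f'(x) = 0:
  3*x^2 - 10*x - 6 = 0 has no rational roots; quadratic formula: x = (10 ± √172)/6.
  ⇒ x = 5/3 - sqrt(43)/3 ≈ -0.5191, 5/3 + sqrt(43)/3 ≈ 3.8525

f''(x) = 6*x - 10
Second-derivative test at each critical point:
  f''(-0.5191) = -13.1149 < 0 → local maximum
  f''(3.8525) = 13.1149 > 0 → local minimum

Critical points: x = 5/3 - sqrt(43)/3 ≈ -0.5191 (local maximum); x = 5/3 + sqrt(43)/3 ≈ 3.8525 (local minimum)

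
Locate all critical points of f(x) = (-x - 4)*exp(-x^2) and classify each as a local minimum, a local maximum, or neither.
f'(x) = (2*x*(x + 4) - 1)*exp(-x^2)

Solve f'(x) = 0:
  f'(x) = (2*x^2 + 8*x - 1)·exp(-x^2) and exp(-x^2) > 0 for every x, so f'(x) = 0 ⇔ 2*x^2 + 8*x - 1 = 0.
  2*x^2 + 8*x - 1 = 0 has no rational roots; quadratic formula: x = (-8 ± √72)/4.
  ⇒ x = -3*sqrt(2)/2 - 2 ≈ -4.1213, -2 + 3*sqrt(2)/2 ≈ 0.1213

f''(x) = 2*(-2*x^2*(x + 4) + 3*x + 4)*exp(-x^2)
Second-derivative test at each critical point:
  f''(-4.1213) = -3.565e-07 < 0 → local maximum
  f''(0.1213) = 8.3613 > 0 → local minimum

Critical points: x = -3*sqrt(2)/2 - 2 ≈ -4.1213 (local maximum); x = -2 + 3*sqrt(2)/2 ≈ 0.1213 (local minimum)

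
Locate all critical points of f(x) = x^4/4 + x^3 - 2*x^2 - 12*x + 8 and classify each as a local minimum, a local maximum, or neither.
f'(x) = x^3 + 3*x^2 - 4*x - 12

Solve f'(x) = 0:
  Factor: x^3 + 3*x^2 - 4*x - 12 = (x - 2)*(x + 2)*(x + 3) = 0.
  ⇒ x = -3, -2, 2

f''(x) = 3*x^2 + 6*x - 4
Second-derivative test at each critical point:
  f''(-3) = 5 > 0 → local minimum
  f''(-2) = -4 < 0 → local maximum
  f''(2) = 20 > 0 → local minimum

Critical points: x = -3 (local minimum); x = -2 (local maximum); x = 2 (local minimum)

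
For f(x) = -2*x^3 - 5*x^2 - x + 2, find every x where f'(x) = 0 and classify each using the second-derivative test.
f'(x) = -6*x^2 - 10*x - 1

Solve f'(x) = 0:
  6*x^2 + 10*x + 1 = 0 has no rational roots; quadratic formula: x = (-10 ± √76)/12.
  ⇒ x = -5/6 - sqrt(19)/6 ≈ -1.5598, -5/6 + sqrt(19)/6 ≈ -0.1069

f''(x) = -12*x - 10
Second-derivative test at each critical point:
  f''(-1.5598) = 8.7178 > 0 → local minimum
  f''(-0.1069) = -8.7178 < 0 → local maximum

Critical points: x = -5/6 - sqrt(19)/6 ≈ -1.5598 (local minimum); x = -5/6 + sqrt(19)/6 ≈ -0.1069 (local maximum)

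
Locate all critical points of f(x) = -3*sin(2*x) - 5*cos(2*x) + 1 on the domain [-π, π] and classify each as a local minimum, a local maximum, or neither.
f'(x) = 10*sin(2*x) - 6*cos(2*x)

Solve f'(x) = 0 on [-π, π]:
  f'(x) = 0 ⇔ -3*cos(2*x) = -5*sin(2*x) ⇔ tan(2*x) = 3/5, i.e. 2*x = arctan(3/5) + nπ; keep the solutions lying in [-π, π].
  ⇒ x = -pi + atan(3/5)/2 ≈ -2.8714, -pi/2 + atan(3/5)/2 ≈ -1.3006, atan(3/5)/2 ≈ 0.2702, atan(3/5)/2 + pi/2 ≈ 1.8410

f''(x) = 12*sin(2*x) + 20*cos(2*x)
Second-derivative test at each critical point:
  f''(-2.8714) = 23.3238 > 0 → local minimum
  f''(-1.3006) = -23.3238 < 0 → local maximum
  f''(0.2702) = 23.3238 > 0 → local minimum
  f''(1.8410) = -23.3238 < 0 → local maximum

Critical points: x = -pi + atan(3/5)/2 ≈ -2.8714 (local minimum); x = -pi/2 + atan(3/5)/2 ≈ -1.3006 (local maximum); x = atan(3/5)/2 ≈ 0.2702 (local minimum); x = atan(3/5)/2 + pi/2 ≈ 1.8410 (local maximum)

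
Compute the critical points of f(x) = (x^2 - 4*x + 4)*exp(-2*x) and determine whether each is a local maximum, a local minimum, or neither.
f'(x) = 2*(-x^2 + 5*x - 6)*exp(-2*x)

Solve f'(x) = 0:
  f'(x) = (-2*x^2 + 10*x - 12)·exp(-2*x) and exp(-2*x) > 0 for every x, so f'(x) = 0 ⇔ -2*x^2 + 10*x - 12 = 0.
  Factor: -2*x^2 + 10*x - 12 = -2*(x - 3)*(x - 2) = 0.
  ⇒ x = 2, 3

f''(x) = 2*(2*x^2 - 12*x + 17)*exp(-2*x)
Second-derivative test at each critical point:
  f''(2) = 0.0366 > 0 → local minimum
  f''(3) = -0.0050 < 0 → local maximum

Critical points: x = 2 (local minimum); x = 3 (local maximum)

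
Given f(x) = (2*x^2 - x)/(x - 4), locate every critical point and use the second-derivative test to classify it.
f'(x) = 2*(x^2 - 8*x + 2)/(x^2 - 8*x + 16)

Solve f'(x) = 0:
  f'(x) = 2*(x^2 - 8*x + 2)/(x - 4)^2; the denominator is positive wherever f is defined, so f'(x) = 0 ⇔ 2*x^2 - 16*x + 4 = 0.
  Factor: 2*x^2 - 16*x + 4 = 2*(x^2 - 8*x + 2); x^2 - 8*x + 2 = 0 has no rational roots; quadratic formula: x = (8 ± √56)/2.
  ⇒ x = 4 - sqrt(14) ≈ 0.2583, sqrt(14) + 4 ≈ 7.7417

f''(x) = 56/(x^3 - 12*x^2 + 48*x - 64)
Second-derivative test at each critical point:
  f''(0.2583) = -1.0690 < 0 → local maximum
  f''(7.7417) = 1.0690 > 0 → local minimum

Critical points: x = 4 - sqrt(14) ≈ 0.2583 (local maximum); x = sqrt(14) + 4 ≈ 7.7417 (local minimum)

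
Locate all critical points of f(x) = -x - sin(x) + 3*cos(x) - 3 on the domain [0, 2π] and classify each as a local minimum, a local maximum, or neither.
f'(x) = -3*sin(x) - cos(x) - 1

Solve f'(x) = 0 on [0, 2π]:
  f'(x) = 0 ⇔ -3*sin(x) - cos(x) = 1. Write the left side as R·cos(x + φ) with R = √((-1)² + 3²) = sqrt(10), cos φ = -sqrt(10)/10, sin φ = 3*sqrt(10)/10; then cos(x + φ) = sqrt(10)/10. Solve for x and keep the solutions lying in [0, 2π].
  ⇒ x = pi ≈ 3.1416, -atan(3/4) + 2*pi ≈ 5.6397

f''(x) = sin(x) - 3*cos(x)
Second-derivative test at each critical point:
  f''(3.1416) = 3 > 0 → local minimum
  f''(5.6397) = -3 < 0 → local maximum

Critical points: x = pi ≈ 3.1416 (local minimum); x = -atan(3/4) + 2*pi ≈ 5.6397 (local maximum)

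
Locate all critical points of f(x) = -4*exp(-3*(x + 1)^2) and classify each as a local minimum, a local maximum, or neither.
f'(x) = 24*(x + 1)*exp(-3*(x + 1)^2)

Solve f'(x) = 0:
  f'(x) = (24*x + 24)·exp(-3*(x + 1)^2) and exp(-3*(x + 1)^2) > 0 for every x, so f'(x) = 0 ⇔ 24*x + 24 = 0.
  Factor: 24*x + 24 = 24*(x + 1) = 0.
  ⇒ x = -1

f''(x) = 24*(1 - 6*(x + 1)^2)*exp(-3*(x + 1)^2)
Second-derivative test at each critical point:
  f''(-1) = 24 > 0 → local minimum

Critical points: x = -1 (local minimum)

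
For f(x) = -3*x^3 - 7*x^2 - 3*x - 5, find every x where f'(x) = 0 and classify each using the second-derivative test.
f'(x) = -9*x^2 - 14*x - 3

Solve f'(x) = 0:
  9*x^2 + 14*x + 3 = 0 has no rational roots; quadratic formula: x = (-14 ± √88)/18.
  ⇒ x = -7/9 - sqrt(22)/9 ≈ -1.2989, -7/9 + sqrt(22)/9 ≈ -0.2566

f''(x) = -18*x - 14
Second-derivative test at each critical point:
  f''(-1.2989) = 9.3808 > 0 → local minimum
  f''(-0.2566) = -9.3808 < 0 → local maximum

Critical points: x = -7/9 - sqrt(22)/9 ≈ -1.2989 (local minimum); x = -7/9 + sqrt(22)/9 ≈ -0.2566 (local maximum)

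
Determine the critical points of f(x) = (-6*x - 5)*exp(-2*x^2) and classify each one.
f'(x) = 2*(2*x*(6*x + 5) - 3)*exp(-2*x^2)

Solve f'(x) = 0:
  f'(x) = (24*x^2 + 20*x - 6)·exp(-2*x^2) and exp(-2*x^2) > 0 for every x, so f'(x) = 0 ⇔ 24*x^2 + 20*x - 6 = 0.
  Factor: 24*x^2 + 20*x - 6 = 2*(12*x^2 + 10*x - 3); 12*x^2 + 10*x - 3 = 0 has no rational roots; quadratic formula: x = (-10 ± √244)/24.
  ⇒ x = -sqrt(61)/12 - 5/12 ≈ -1.0675, -5/12 + sqrt(61)/12 ≈ 0.2342

f''(x) = 4*(-24*x^3 - 20*x^2 + 18*x + 5)*exp(-2*x^2)
Second-derivative test at each critical point:
  f''(-1.0675) = -3.1980 < 0 → local maximum
  f''(0.2342) = 27.9955 > 0 → local minimum

Critical points: x = -sqrt(61)/12 - 5/12 ≈ -1.0675 (local maximum); x = -5/12 + sqrt(61)/12 ≈ 0.2342 (local minimum)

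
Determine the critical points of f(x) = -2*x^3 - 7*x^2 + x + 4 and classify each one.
f'(x) = -6*x^2 - 14*x + 1

Solve f'(x) = 0:
  6*x^2 + 14*x - 1 = 0 has no rational roots; quadratic formula: x = (-14 ± √220)/12.
  ⇒ x = -sqrt(55)/6 - 7/6 ≈ -2.4027, -7/6 + sqrt(55)/6 ≈ 0.0694

f''(x) = -12*x - 14
Second-derivative test at each critical point:
  f''(-2.4027) = 14.8324 > 0 → local minimum
  f''(0.0694) = -14.8324 < 0 → local maximum

Critical points: x = -sqrt(55)/6 - 7/6 ≈ -2.4027 (local minimum); x = -7/6 + sqrt(55)/6 ≈ 0.0694 (local maximum)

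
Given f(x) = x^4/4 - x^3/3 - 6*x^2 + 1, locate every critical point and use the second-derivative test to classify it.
f'(x) = x*(x^2 - x - 12)

Solve f'(x) = 0:
  Factor: x^3 - x^2 - 12*x = x*(x - 4)*(x + 3) = 0.
  ⇒ x = -3, 0, 4

f''(x) = 3*x^2 - 2*x - 12
Second-derivative test at each critical point:
  f''(-3) = 21 > 0 → local minimum
  f''(0) = -12 < 0 → local maximum
  f''(4) = 28 > 0 → local minimum

Critical points: x = -3 (local minimum); x = 0 (local maximum); x = 4 (local minimum)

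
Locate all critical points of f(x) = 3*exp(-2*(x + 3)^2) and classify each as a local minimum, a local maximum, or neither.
f'(x) = 12*(-x - 3)*exp(-2*(x + 3)^2)

Solve f'(x) = 0:
  f'(x) = (-12*x - 36)·exp(-2*(x + 3)^2) and exp(-2*(x + 3)^2) > 0 for every x, so f'(x) = 0 ⇔ -12*x - 36 = 0.
  Factor: -12*x - 36 = -12*(x + 3) = 0.
  ⇒ x = -3

f''(x) = 12*(4*(x + 3)^2 - 1)*exp(-2*(x + 3)^2)
Second-derivative test at each critical point:
  f''(-3) = -12 < 0 → local maximum

Critical points: x = -3 (local maximum)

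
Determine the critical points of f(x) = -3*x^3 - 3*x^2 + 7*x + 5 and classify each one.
f'(x) = -9*x^2 - 6*x + 7

Solve f'(x) = 0:
  9*x^2 + 6*x - 7 = 0 has no rational roots; quadratic formula: x = (-6 ± √288)/18.
  ⇒ x = -2*sqrt(2)/3 - 1/3 ≈ -1.2761, -1/3 + 2*sqrt(2)/3 ≈ 0.6095

f''(x) = -18*x - 6
Second-derivative test at each critical point:
  f''(-1.2761) = 16.9706 > 0 → local minimum
  f''(0.6095) = -16.9706 < 0 → local maximum

Critical points: x = -2*sqrt(2)/3 - 1/3 ≈ -1.2761 (local minimum); x = -1/3 + 2*sqrt(2)/3 ≈ 0.6095 (local maximum)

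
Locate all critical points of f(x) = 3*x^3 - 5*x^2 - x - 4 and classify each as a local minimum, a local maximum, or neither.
f'(x) = 9*x^2 - 10*x - 1

Solve f'(x) = 0:
  9*x^2 - 10*x - 1 = 0 has no rational roots; quadratic formula: x = (10 ± √136)/18.
  ⇒ x = 5/9 - sqrt(34)/9 ≈ -0.0923, 5/9 + sqrt(34)/9 ≈ 1.2034

f''(x) = 18*x - 10
Second-derivative test at each critical point:
  f''(-0.0923) = -11.6619 < 0 → local maximum
  f''(1.2034) = 11.6619 > 0 → local minimum

Critical points: x = 5/9 - sqrt(34)/9 ≈ -0.0923 (local maximum); x = 5/9 + sqrt(34)/9 ≈ 1.2034 (local minimum)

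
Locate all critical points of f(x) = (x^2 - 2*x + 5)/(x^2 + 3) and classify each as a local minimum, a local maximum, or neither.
f'(x) = 2*(x^2 - 2*x - 3)/(x^4 + 6*x^2 + 9)

Solve f'(x) = 0:
  f'(x) = 2*(x - 3)*(x + 1)/(x^2 + 3)^2; the denominator is positive wherever f is defined, so f'(x) = 0 ⇔ 2*x^2 - 4*x - 6 = 0.
  Factor: 2*x^2 - 4*x - 6 = 2*(x - 3)*(x + 1) = 0.
  ⇒ x = -1, 3

f''(x) = 4*(-x^3 + 3*x^2 + 9*x - 3)/(x^6 + 9*x^4 + 27*x^2 + 27)
Second-derivative test at each critical point:
  f''(-1) = -1/2 < 0 → local maximum
  f''(3) = 1/18 > 0 → local minimum

Critical points: x = -1 (local maximum); x = 3 (local minimum)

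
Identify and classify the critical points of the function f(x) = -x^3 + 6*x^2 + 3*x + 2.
f'(x) = -3*x^2 + 12*x + 3

Solve f'(x) = 0:
  Factor: -3*x^2 + 12*x + 3 = -3*(x^2 - 4*x - 1); x^2 - 4*x - 1 = 0 has no rational roots; quadratic formula: x = (4 ± √20)/2.
  ⇒ x = 2 - sqrt(5) ≈ -0.2361, 2 + sqrt(5) ≈ 4.2361

f''(x) = 12 - 6*x
Second-derivative test at each critical point:
  f''(-0.2361) = 13.4164 > 0 → local minimum
  f''(4.2361) = -13.4164 < 0 → local maximum

Critical points: x = 2 - sqrt(5) ≈ -0.2361 (local minimum); x = 2 + sqrt(5) ≈ 4.2361 (local maximum)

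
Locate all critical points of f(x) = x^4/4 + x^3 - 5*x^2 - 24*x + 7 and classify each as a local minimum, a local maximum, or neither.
f'(x) = x^3 + 3*x^2 - 10*x - 24

Solve f'(x) = 0:
  Factor: x^3 + 3*x^2 - 10*x - 24 = (x - 3)*(x + 2)*(x + 4) = 0.
  ⇒ x = -4, -2, 3

f''(x) = 3*x^2 + 6*x - 10
Second-derivative test at each critical point:
  f''(-4) = 14 > 0 → local minimum
  f''(-2) = -10 < 0 → local maximum
  f''(3) = 35 > 0 → local minimum

Critical points: x = -4 (local minimum); x = -2 (local maximum); x = 3 (local minimum)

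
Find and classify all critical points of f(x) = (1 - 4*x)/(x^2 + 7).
f'(x) = 2*(2*x^2 - x - 14)/(x^4 + 14*x^2 + 49)

Solve f'(x) = 0:
  f'(x) = 2*(2*x^2 - x - 14)/(x^2 + 7)^2; the denominator is positive wherever f is defined, so f'(x) = 0 ⇔ 4*x^2 - 2*x - 28 = 0.
  Factor: 4*x^2 - 2*x - 28 = 2*(2*x^2 - x - 14); 2*x^2 - x - 14 = 0 has no rational roots; quadratic formula: x = (1 ± √113)/4.
  ⇒ x = 1/4 - sqrt(113)/4 ≈ -2.4075, 1/4 + sqrt(113)/4 ≈ 2.9075

f''(x) = 2*(4*x^2*(1 - 4*x) + (12*x - 1)*(x^2 + 7))/(x^2 + 7)^3
Second-derivative test at each critical point:
  f''(-2.4075) = -0.1298 < 0 → local maximum
  f''(2.9075) = 0.0890 > 0 → local minimum

Critical points: x = 1/4 - sqrt(113)/4 ≈ -2.4075 (local maximum); x = 1/4 + sqrt(113)/4 ≈ 2.9075 (local minimum)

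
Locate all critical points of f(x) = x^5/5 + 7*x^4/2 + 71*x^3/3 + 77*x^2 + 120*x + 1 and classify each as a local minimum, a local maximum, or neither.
f'(x) = x^4 + 14*x^3 + 71*x^2 + 154*x + 120

Solve f'(x) = 0:
  Factor: x^4 + 14*x^3 + 71*x^2 + 154*x + 120 = (x + 2)*(x + 3)*(x + 4)*(x + 5) = 0.
  ⇒ x = -5, -4, -3, -2

f''(x) = 4*x^3 + 42*x^2 + 142*x + 154
Second-derivative test at each critical point:
  f''(-5) = -6 < 0 → local maximum
  f''(-4) = 2 > 0 → local minimum
  f''(-3) = -2 < 0 → local maximum
  f''(-2) = 6 > 0 → local minimum

Critical points: x = -5 (local maximum); x = -4 (local minimum); x = -3 (local maximum); x = -2 (local minimum)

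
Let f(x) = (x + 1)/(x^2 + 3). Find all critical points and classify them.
f'(x) = (x^2 - 2*x*(x + 1) + 3)/(x^2 + 3)^2

Solve f'(x) = 0:
  f'(x) = -(x - 1)*(x + 3)/(x^2 + 3)^2; the denominator is positive wherever f is defined, so f'(x) = 0 ⇔ -x^2 - 2*x + 3 = 0.
  Factor: -x^2 - 2*x + 3 = -(x - 1)*(x + 3) = 0.
  ⇒ x = -3, 1

f''(x) = 2*(4*x^2*(x + 1) - (3*x + 1)*(x^2 + 3))/(x^2 + 3)^3
Second-derivative test at each critical point:
  f''(-3) = 1/36 > 0 → local minimum
  f''(1) = -1/4 < 0 → local maximum

Critical points: x = -3 (local minimum); x = 1 (local maximum)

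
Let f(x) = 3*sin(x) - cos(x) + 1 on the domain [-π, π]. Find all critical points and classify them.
f'(x) = sin(x) + 3*cos(x)

Solve f'(x) = 0 on [-π, π]:
  f'(x) = 0 ⇔ 3*cos(x) = -sin(x) ⇔ tan(x) = -3, i.e. x = arctan(-3) + nπ; keep the solutions lying in [-π, π].
  ⇒ x = -atan(3) ≈ -1.2490, pi - atan(3) ≈ 1.8925

f''(x) = -3*sin(x) + cos(x)
Second-derivative test at each critical point:
  f''(-1.2490) = 3.1623 > 0 → local minimum
  f''(1.8925) = -3.1623 < 0 → local maximum

Critical points: x = -atan(3) ≈ -1.2490 (local minimum); x = pi - atan(3) ≈ 1.8925 (local maximum)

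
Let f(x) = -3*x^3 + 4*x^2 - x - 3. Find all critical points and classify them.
f'(x) = -9*x^2 + 8*x - 1

Solve f'(x) = 0:
  9*x^2 - 8*x + 1 = 0 has no rational roots; quadratic formula: x = (8 ± √28)/18.
  ⇒ x = 4/9 - sqrt(7)/9 ≈ 0.1505, sqrt(7)/9 + 4/9 ≈ 0.7384

f''(x) = 8 - 18*x
Second-derivative test at each critical point:
  f''(0.1505) = 5.2915 > 0 → local minimum
  f''(0.7384) = -5.2915 < 0 → local maximum

Critical points: x = 4/9 - sqrt(7)/9 ≈ 0.1505 (local minimum); x = sqrt(7)/9 + 4/9 ≈ 0.7384 (local maximum)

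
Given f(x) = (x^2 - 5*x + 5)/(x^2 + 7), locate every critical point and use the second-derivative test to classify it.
f'(x) = (5*x^2 + 4*x - 35)/(x^4 + 14*x^2 + 49)

Solve f'(x) = 0:
  f'(x) = (5*x^2 + 4*x - 35)/(x^2 + 7)^2; the denominator is positive wherever f is defined, so f'(x) = 0 ⇔ 5*x^2 + 4*x - 35 = 0.
  5*x^2 + 4*x - 35 = 0 has no rational roots; quadratic formula: x = (-4 ± √716)/10.
  ⇒ x = -sqrt(179)/5 - 2/5 ≈ -3.0758, -2/5 + sqrt(179)/5 ≈ 2.2758

f''(x) = 2*(-5*x^3 - 6*x^2 + 105*x + 14)/(x^6 + 21*x^4 + 147*x^2 + 343)
Second-derivative test at each critical point:
  f''(-3.0758) = -0.0988 < 0 → local maximum
  f''(2.2758) = 0.1804 > 0 → local minimum

Critical points: x = -sqrt(179)/5 - 2/5 ≈ -3.0758 (local maximum); x = -2/5 + sqrt(179)/5 ≈ 2.2758 (local minimum)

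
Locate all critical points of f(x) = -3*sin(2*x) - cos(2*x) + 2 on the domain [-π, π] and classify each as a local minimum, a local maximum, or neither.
f'(x) = 2*sin(2*x) - 6*cos(2*x)

Solve f'(x) = 0 on [-π, π]:
  f'(x) = 0 ⇔ -3*cos(2*x) = -sin(2*x) ⇔ tan(2*x) = 3, i.e. 2*x = arctan(3) + nπ; keep the solutions lying in [-π, π].
  ⇒ x = -pi + atan(3)/2 ≈ -2.5171, -pi/2 + atan(3)/2 ≈ -0.9463, atan(3)/2 ≈ 0.6245, atan(3)/2 + pi/2 ≈ 2.1953

f''(x) = 12*sin(2*x) + 4*cos(2*x)
Second-derivative test at each critical point:
  f''(-2.5171) = 12.6491 > 0 → local minimum
  f''(-0.9463) = -12.6491 < 0 → local maximum
  f''(0.6245) = 12.6491 > 0 → local minimum
  f''(2.1953) = -12.6491 < 0 → local maximum

Critical points: x = -pi + atan(3)/2 ≈ -2.5171 (local minimum); x = -pi/2 + atan(3)/2 ≈ -0.9463 (local maximum); x = atan(3)/2 ≈ 0.6245 (local minimum); x = atan(3)/2 + pi/2 ≈ 2.1953 (local maximum)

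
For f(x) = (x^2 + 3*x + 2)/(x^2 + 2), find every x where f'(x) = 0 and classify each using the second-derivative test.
f'(x) = 3*(2 - x^2)/(x^4 + 4*x^2 + 4)

Solve f'(x) = 0:
  f'(x) = -3*(x^2 - 2)/(x^2 + 2)^2; the denominator is positive wherever f is defined, so f'(x) = 0 ⇔ 6 - 3*x^2 = 0.
  Factor: 6 - 3*x^2 = -3*(x^2 - 2); x^2 - 2 = 0 has no rational roots; quadratic formula: x = (0 ± √8)/2.
  ⇒ x = -sqrt(2) ≈ -1.4142, sqrt(2) ≈ 1.4142

f''(x) = 6*x*(x^2 - 6)/(x^6 + 6*x^4 + 12*x^2 + 8)
Second-derivative test at each critical point:
  f''(-1.4142) = 0.5303 > 0 → local minimum
  f''(1.4142) = -0.5303 < 0 → local maximum

Critical points: x = -sqrt(2) ≈ -1.4142 (local minimum); x = sqrt(2) ≈ 1.4142 (local maximum)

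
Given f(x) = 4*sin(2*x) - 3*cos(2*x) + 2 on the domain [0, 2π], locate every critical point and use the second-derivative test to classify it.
f'(x) = 6*sin(2*x) + 8*cos(2*x)

Solve f'(x) = 0 on [0, 2π]:
  f'(x) = 0 ⇔ 4*cos(2*x) = -3*sin(2*x) ⇔ tan(2*x) = -4/3, i.e. 2*x = arctan(-4/3) + nπ; keep the solutions lying in [0, 2π].
  ⇒ x = -atan(4/3)/2 + pi/2 ≈ 1.1071, pi - atan(4/3)/2 ≈ 2.6779, -atan(4/3)/2 + 3*pi/2 ≈ 4.2487, -atan(4/3)/2 + 2*pi ≈ 5.8195

f''(x) = -16*sin(2*x) + 12*cos(2*x)
Second-derivative test at each critical point:
  f''(1.1071) = -20 < 0 → local maximum
  f''(2.6779) = 20 > 0 → local minimum
  f''(4.2487) = -20 < 0 → local maximum
  f''(5.8195) = 20 > 0 → local minimum

Critical points: x = -atan(4/3)/2 + pi/2 ≈ 1.1071 (local maximum); x = pi - atan(4/3)/2 ≈ 2.6779 (local minimum); x = -atan(4/3)/2 + 3*pi/2 ≈ 4.2487 (local maximum); x = -atan(4/3)/2 + 2*pi ≈ 5.8195 (local minimum)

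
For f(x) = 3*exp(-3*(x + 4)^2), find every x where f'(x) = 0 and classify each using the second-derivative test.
f'(x) = 18*(-x - 4)*exp(-3*(x + 4)^2)

Solve f'(x) = 0:
  f'(x) = (-18*x - 72)·exp(-3*(x + 4)^2) and exp(-3*(x + 4)^2) > 0 for every x, so f'(x) = 0 ⇔ -18*x - 72 = 0.
  Factor: -18*x - 72 = -18*(x + 4) = 0.
  ⇒ x = -4

f''(x) = 18*(6*(x + 4)^2 - 1)*exp(-3*(x + 4)^2)
Second-derivative test at each critical point:
  f''(-4) = -18 < 0 → local maximum

Critical points: x = -4 (local maximum)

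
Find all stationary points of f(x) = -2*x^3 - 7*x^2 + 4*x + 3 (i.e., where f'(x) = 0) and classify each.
f'(x) = -6*x^2 - 14*x + 4

Solve f'(x) = 0:
  Factor: -6*x^2 - 14*x + 4 = -2*(3*x^2 + 7*x - 2); 3*x^2 + 7*x - 2 = 0 has no rational roots; quadratic formula: x = (-7 ± √73)/6.
  ⇒ x = -sqrt(73)/6 - 7/6 ≈ -2.5907, -7/6 + sqrt(73)/6 ≈ 0.2573

f''(x) = -12*x - 14
Second-derivative test at each critical point:
  f''(-2.5907) = 17.0880 > 0 → local minimum
  f''(0.2573) = -17.0880 < 0 → local maximum

Critical points: x = -sqrt(73)/6 - 7/6 ≈ -2.5907 (local minimum); x = -7/6 + sqrt(73)/6 ≈ 0.2573 (local maximum)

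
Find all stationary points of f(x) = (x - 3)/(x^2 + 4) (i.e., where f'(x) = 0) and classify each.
f'(x) = (x^2 - 2*x*(x - 3) + 4)/(x^2 + 4)^2

Solve f'(x) = 0:
  f'(x) = -(x^2 - 6*x - 4)/(x^2 + 4)^2; the denominator is positive wherever f is defined, so f'(x) = 0 ⇔ -x^2 + 6*x + 4 = 0.
  x^2 - 6*x - 4 = 0 has no rational roots; quadratic formula: x = (6 ± √52)/2.
  ⇒ x = 3 - sqrt(13) ≈ -0.6056, 3 + sqrt(13) ≈ 6.6056

f''(x) = 2*(4*x^2*(x - 3) + 3*(1 - x)*(x^2 + 4))/(x^2 + 4)^3
Second-derivative test at each critical point:
  f''(-0.6056) = 0.3782 > 0 → local minimum
  f''(6.6056) = -0.0032 < 0 → local maximum

Critical points: x = 3 - sqrt(13) ≈ -0.6056 (local minimum); x = 3 + sqrt(13) ≈ 6.6056 (local maximum)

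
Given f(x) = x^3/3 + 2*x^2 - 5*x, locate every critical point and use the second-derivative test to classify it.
f'(x) = x^2 + 4*x - 5

Solve f'(x) = 0:
  Factor: x^2 + 4*x - 5 = (x - 1)*(x + 5) = 0.
  ⇒ x = -5, 1

f''(x) = 2*x + 4
Second-derivative test at each critical point:
  f''(-5) = -6 < 0 → local maximum
  f''(1) = 6 > 0 → local minimum

Critical points: x = -5 (local maximum); x = 1 (local minimum)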